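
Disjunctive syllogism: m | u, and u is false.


Disjunctive syllogism: from (P ∨ Q) and ¬P, infer Q.
One disjunct, 'u', is ruled out; the other must hold.

m


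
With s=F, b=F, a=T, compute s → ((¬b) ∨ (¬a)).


Substitute s=F, b=F, a=T:
¬b = T
¬a = F
(¬b) ∨ (¬a) = T ∨ F = T
s → ((¬b) ∨ (¬a)) = F → T = T

T


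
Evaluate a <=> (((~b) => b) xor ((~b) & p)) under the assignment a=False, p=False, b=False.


Substitute a=False, p=False, b=False:
~b = True
(~b) => b = True => False = False
~b = True
(~b) & p = True & False = False
((~b) => b) xor ((~b) & p) = False xor False = False
a <=> (((~b) => b) xor ((~b) & p)) = False <=> False = True

True


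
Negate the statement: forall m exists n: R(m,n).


Negation flips each quantifier (∀↔∃) and negates the inner predicate.
¬(forall m exists n: φ) = exists m forall n: ¬φ.

exists m forall n: ~(R(m,n))


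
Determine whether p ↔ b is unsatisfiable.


Truth table over {b, p}:
b | p | φ
---------
F | F | T
T | F | F
F | T | F
T | T | T
Satisfying assignment at row 1: b=F, p=F gives T.

No, it is not a contradiction.


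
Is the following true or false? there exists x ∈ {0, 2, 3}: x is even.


Evaluate the predicate on each element: 0:T, 2:T, 3:F.
Witness x = 0 satisfies the predicate.

T


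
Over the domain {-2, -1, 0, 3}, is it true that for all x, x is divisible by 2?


Evaluate the predicate on each element: -2:T, -1:F, 0:T, 3:F.
Counterexample x = -1 fails the predicate.

F


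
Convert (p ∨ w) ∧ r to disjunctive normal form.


Step 1: Distribute ∧ over ∨: (p ∨ w) ∧ r = (p ∧ r) ∨ (w ∧ r).

(p ∧ r) ∨ (w ∧ r)


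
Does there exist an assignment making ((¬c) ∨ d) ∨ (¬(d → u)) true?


Search for a satisfying assignment over {c, d, u}.
Try c=F, d=F, u=F: the formula evaluates to T.
A satisfying assignment exists.

Satisfiable.


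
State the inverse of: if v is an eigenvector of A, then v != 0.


The inverse of (P → Q) is (¬P → ¬Q). It is equivalent to the converse, not to the original.
Here P = 'v is an eigenvector of A' and Q = 'v != 0'.

If not (v is an eigenvector of A), then not (v != 0).


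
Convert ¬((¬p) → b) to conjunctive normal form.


Step 1: Rewrite (¬p) → b as ¬(¬p) ∨ b.
Step 2: Negate: ¬(¬(¬p) ∨ b) = (¬p) ∧ ¬b (De Morgan + double negation).

(¬p) ∧ (¬b)


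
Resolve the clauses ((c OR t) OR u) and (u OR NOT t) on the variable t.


The clauses contain complementary literals t and NOTt.
Resolution eliminates this pair and disjoins the remaining literals (merging duplicates).

(c OR u)


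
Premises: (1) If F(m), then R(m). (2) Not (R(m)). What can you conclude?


Modus tollens: from (P → Q) and ¬Q, infer ¬P.
Q = 'R(m)' is denied; since P → Q, P must also fail.

Not (F(m)).


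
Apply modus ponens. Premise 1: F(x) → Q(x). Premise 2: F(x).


Modus ponens: from (P → Q) and P, infer Q.
P = 'F(x)' is asserted, and P → Q holds, so Q follows.

Q(x).


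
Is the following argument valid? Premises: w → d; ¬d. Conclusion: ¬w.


This matches the form of modus tollens: the conclusion follows in every model of the premises.

Valid.


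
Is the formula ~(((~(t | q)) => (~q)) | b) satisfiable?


Check all 8 assignments over {b, q, t}:
b | q | t | φ
-------------
False | False | False | False
True | False | False | False
False | True | False | False
True | True | False | False
False | False | True | False
True | False | True | False
False | True | True | False
True | True | True | False
No assignment makes the formula true.

Unsatisfiable.


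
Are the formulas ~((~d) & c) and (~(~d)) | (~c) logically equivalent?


Compare truth tables:
c | d | φ | ψ
-------------
False | False | True | True
True | False | False | False
False | True | True | True
True | True | True | True
The columns φ and ψ agree on every row.

Yes, they are logically equivalent.


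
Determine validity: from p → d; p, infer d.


This matches the form of modus ponens: the conclusion follows in every model of the premises.

Valid.


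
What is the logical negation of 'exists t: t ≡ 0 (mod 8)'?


¬(forall x: φ) = exists x: ¬φ, and ¬(exists x: φ) = forall x: ¬φ.
Apply to the existential statement.

forall t: ~(t ≡ 0 (mod 8))


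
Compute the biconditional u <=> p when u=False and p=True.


Biconditional is true when both operands have the same truth value.
Substitute: u=False, p=True.
False <=> True evaluates to False.

False


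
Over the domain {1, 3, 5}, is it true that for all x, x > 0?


Evaluate the predicate on each element: 1:T, 3:T, 5:T.
Every element satisfies the predicate.

T


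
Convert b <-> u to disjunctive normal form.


Step 1: b ↔ u is true exactly when both agree: (b ∧ u) ∨ (¬b ∧ ¬u).

(b AND u) OR ((NOT b) AND (NOT u))


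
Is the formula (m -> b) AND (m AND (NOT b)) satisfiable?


Check all 4 assignments over {b, m}:
b | m | φ
---------
F | F | F
T | F | F
F | T | F
T | T | F
No assignment makes the formula true.

Unsatisfiable.


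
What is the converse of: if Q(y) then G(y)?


The converse of (P → Q) is (Q → P). It is not in general equivalent to the original.
Here P = 'Q(y)' and Q = 'G(y)'.

If G(y), then Q(y).


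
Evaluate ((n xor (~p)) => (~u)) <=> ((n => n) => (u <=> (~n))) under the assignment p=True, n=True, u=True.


Substitute p=True, n=True, u=True:
~p = False
n xor (~p) = True xor False = True
~u = False
(n xor (~p)) => (~u) = True => False = False
n => n = True => True = True
~n = False
u <=> (~n) = True <=> False = False
(n => n) => (u <=> (~n)) = True => False = False
((n xor (~p)) => (~u)) <=> ((n => n) => (u <=> (~n))) = False <=> False = True

True


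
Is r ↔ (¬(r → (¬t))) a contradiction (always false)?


Truth table over {r, t}:
r | t | φ
---------
F | F | T
T | F | F
F | T | T
T | T | T
Satisfying assignment at row 1: r=F, t=F gives T.

No, it is not a contradiction.


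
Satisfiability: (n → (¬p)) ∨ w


Search for a satisfying assignment over {n, p, w}.
Try n=F, p=F, w=F: the formula evaluates to T.
A satisfying assignment exists.

Satisfiable.


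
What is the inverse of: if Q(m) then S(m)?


The inverse of (P → Q) is (¬P → ¬Q). It is equivalent to the converse, not to the original.
Here P = 'Q(m)' and Q = 'S(m)'.

If not (Q(m)), then not (S(m)).


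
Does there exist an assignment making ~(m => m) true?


Check all 2 assignments over {m}:
m | φ
-----
False | False
True | False
No assignment makes the formula true.

Unsatisfiable.


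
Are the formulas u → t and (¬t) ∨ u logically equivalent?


Compare truth tables:
t | u | φ | ψ
-------------
F | F | T | T
T | F | T | F
F | T | F | T
T | T | T | T
They differ at row 2 (t=T, u=F): φ=T but ψ=F.

No, they are not logically equivalent.


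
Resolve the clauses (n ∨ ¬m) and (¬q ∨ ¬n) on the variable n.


The clauses contain complementary literals n and ¬n.
Resolution eliminates this pair and disjoins the remaining literals (merging duplicates).

(¬m ∨ ¬q)


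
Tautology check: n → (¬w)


Build the truth table over {n, w}:
n | w | φ
---------
F | F | T
T | F | T
F | T | T
T | T | F
Counterexample at row 4: with n=T, w=T, the formula is F.

No, it is not a tautology.


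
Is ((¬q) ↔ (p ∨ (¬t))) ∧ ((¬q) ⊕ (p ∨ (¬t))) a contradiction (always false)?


Truth table over {p, q, t}:
p | q | t | φ
-------------
F | F | F | F
T | F | F | F
F | T | F | F
T | T | F | F
F | F | T | F
T | F | T | F
F | T | T | F
T | T | T | F
Every row is false.

Yes, it is a contradiction.


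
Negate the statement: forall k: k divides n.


¬(forall x: φ) = exists x: ¬φ, and ¬(exists x: φ) = forall x: ¬φ.
Apply to the universal statement.

exists k: ~(k divides n)


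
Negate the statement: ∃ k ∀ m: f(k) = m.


Negation flips each quantifier (∀↔∃) and negates the inner predicate.
¬(∃ k ∀ m: φ) = ∀ k ∃ m: ¬φ.

∀ k ∃ m: ¬(f(k) = m)


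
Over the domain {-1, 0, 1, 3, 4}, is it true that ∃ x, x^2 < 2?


Evaluate the predicate on each element: -1:T, 0:T, 1:T, 3:F, 4:F.
Witness x = -1 satisfies the predicate.

T


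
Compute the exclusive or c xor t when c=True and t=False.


Exclusive or is true when exactly one operand is true.
Substitute: c=True, t=False.
True xor False evaluates to True.

True


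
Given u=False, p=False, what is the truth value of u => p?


Implication is false only when antecedent is true and consequent is false.
Substitute: u=False, p=False.
False => False evaluates to True.

True


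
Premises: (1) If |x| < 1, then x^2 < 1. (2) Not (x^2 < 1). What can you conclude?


Modus tollens: from (P → Q) and ¬Q, infer ¬P.
Q = 'x^2 < 1' is denied; since P → Q, P must also fail.

Not (|x| < 1).


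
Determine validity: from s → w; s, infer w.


This matches the form of modus ponens: the conclusion follows in every model of the premises.

Valid.


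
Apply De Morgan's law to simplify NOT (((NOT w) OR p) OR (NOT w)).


De Morgan: the negation of a disjunction is the conjunction of the negations.
Distribute NOT across OR, flipping it to AND, and negate each literal.

(w AND (NOT p)) AND w


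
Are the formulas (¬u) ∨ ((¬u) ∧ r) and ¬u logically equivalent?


Compare truth tables:
r | u | φ | ψ
-------------
F | F | T | T
T | F | T | T
F | T | F | F
T | T | F | F
The columns φ and ψ agree on every row.

Yes, they are logically equivalent.


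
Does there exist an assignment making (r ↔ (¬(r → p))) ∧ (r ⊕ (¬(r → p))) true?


Check all 4 assignments over {p, r}:
p | r | φ
---------
F | F | F
T | F | F
F | T | F
T | T | F
No assignment makes the formula true.

Unsatisfiable.


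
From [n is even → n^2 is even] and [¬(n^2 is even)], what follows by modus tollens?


Modus tollens: from (P → Q) and ¬Q, infer ¬P.
Q = 'n^2 is even' is denied; since P → Q, P must also fail.

Not (n is even).


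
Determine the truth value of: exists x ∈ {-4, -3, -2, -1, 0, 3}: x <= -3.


Evaluate the predicate on each element: -4:True, -3:True, -2:False, -1:False, 0:False, 3:False.
Witness x = -4 satisfies the predicate.

True


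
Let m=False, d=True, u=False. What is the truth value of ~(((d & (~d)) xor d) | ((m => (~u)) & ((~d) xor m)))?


Substitute m=False, d=True, u=False:
~d = False
d & (~d) = True & False = False
(d & (~d)) xor d = False xor True = True
~u = True
m => (~u) = False => True = True
~d = False
(~d) xor m = False xor False = False
(m => (~u)) & ((~d) xor m) = True & False = False
((d & (~d)) xor d) | ((m => (~u)) & ((~d) xor m)) = True | False = True
~(((d & (~d)) xor d) | ((m => (~u)) & ((~d) xor m))) = False

False


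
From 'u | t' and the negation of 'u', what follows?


Disjunctive syllogism: from (P ∨ Q) and ¬P, infer Q.
One disjunct, 'u', is ruled out; the other must hold.

t


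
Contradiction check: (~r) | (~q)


Truth table over {q, r}:
q | r | φ
---------
False | False | True
True | False | True
False | True | True
True | True | False
Satisfying assignment at row 1: q=False, r=False gives True.

No, it is not a contradiction.


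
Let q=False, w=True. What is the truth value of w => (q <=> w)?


Substitute q=False, w=True:
q <=> w = False <=> True = False
w => (q <=> w) = True => False = False

False


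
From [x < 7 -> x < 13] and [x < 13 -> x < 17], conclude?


Hypothetical syllogism: from (P → Q) and (Q → R), infer (P → R).
Chain the two implications through the shared middle term 'x < 13'.

x < 7 -> x < 17


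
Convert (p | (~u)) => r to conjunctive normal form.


Step 1: Rewrite as ¬(p ∨ (¬u)) ∨ r = (¬p ∧ ¬(¬u)) ∨ r.
Step 2: Distribute ∨ over ∧.
Step 3: Eliminate any double negations (¬¬X = X).

((~p) | r) & (u | r)


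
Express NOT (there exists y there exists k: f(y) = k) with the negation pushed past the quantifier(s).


Negation flips each quantifier (∀↔∃) and negates the inner predicate.
¬(there exists y there exists k: φ) = for all y for all k: ¬φ.

for all y for all k: NOT(f(y) = k)


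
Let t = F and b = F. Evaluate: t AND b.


Conjunction is true only when both operands are true.
Substitute: t=F, b=F.
F AND F evaluates to F.

F


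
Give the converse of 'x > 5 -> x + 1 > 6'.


The converse of (P → Q) is (Q → P). It is not in general equivalent to the original.
Here P = 'x > 5' and Q = 'x + 1 > 6'.

If x + 1 > 6, then x > 5.


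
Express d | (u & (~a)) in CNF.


Step 1: Distribute ∨ over ∧: d ∨ (u ∧ (¬a)) = (d ∨ u) ∧ (d ∨ (¬a)).

(d | u) & (d | (~a))


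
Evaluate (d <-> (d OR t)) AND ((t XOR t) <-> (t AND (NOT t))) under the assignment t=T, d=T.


Substitute t=T, d=T:
d OR t = T OR T = T
d <-> (d OR t) = T <-> T = T
t XOR t = T XOR T = F
NOT t = F
t AND (NOT t) = T AND F = F
(t XOR t) <-> (t AND (NOT t)) = F <-> F = T
(d <-> (d OR t)) AND ((t XOR t) <-> (t AND (NOT t))) = T AND T = T

T


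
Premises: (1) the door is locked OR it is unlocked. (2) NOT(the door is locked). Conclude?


Disjunctive syllogism: from (P ∨ Q) and ¬P, infer Q.
One disjunct, 'the door is locked', is ruled out; the other must hold.

it is unlocked


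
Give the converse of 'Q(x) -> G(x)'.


The converse of (P → Q) is (Q → P). It is not in general equivalent to the original.
Here P = 'Q(x)' and Q = 'G(x)'.

If G(x), then Q(x).


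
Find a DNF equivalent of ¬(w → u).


Step 1: Rewrite implication then negate: ¬(¬w ∨ u) = w ∧ ¬u.

w ∧ (¬u)


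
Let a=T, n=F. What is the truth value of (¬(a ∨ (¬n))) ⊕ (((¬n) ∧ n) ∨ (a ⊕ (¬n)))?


Substitute a=T, n=F:
¬n = T
a ∨ (¬n) = T ∨ T = T
¬(a ∨ (¬n)) = F
¬n = T
(¬n) ∧ n = T ∧ F = F
¬n = T
a ⊕ (¬n) = T ⊕ T = F
((¬n) ∧ n) ∨ (a ⊕ (¬n)) = F ∨ F = F
(¬(a ∨ (¬n))) ⊕ (((¬n) ∧ n) ∨ (a ⊕ (¬n))) = F ⊕ F = F

F


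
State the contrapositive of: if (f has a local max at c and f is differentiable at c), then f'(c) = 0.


The contrapositive of (P → Q) is (¬Q → ¬P); it is logically equivalent to the original.
Here P = '(f has a local max at c and f is differentiable at c)' and Q = 'f'(c) = 0'.

If not (f'(c) = 0), then not ((f has a local max at c and f is differentiable at c)).


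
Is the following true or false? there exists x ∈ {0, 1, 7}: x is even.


Evaluate the predicate on each element: 0:T, 1:F, 7:F.
Witness x = 0 satisfies the predicate.

T


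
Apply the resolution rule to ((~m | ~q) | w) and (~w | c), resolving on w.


The clauses contain complementary literals w and ~w.
Resolution eliminates this pair and disjoins the remaining literals (merging duplicates).

((~q | ~m) | c)


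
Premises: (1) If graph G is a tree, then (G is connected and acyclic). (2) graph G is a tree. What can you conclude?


Modus ponens: from (P → Q) and P, infer Q.
P = 'graph G is a tree' is asserted, and P → Q holds, so Q follows.

(G is connected and acyclic).


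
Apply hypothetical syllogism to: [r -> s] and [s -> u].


Hypothetical syllogism: from (P → Q) and (Q → R), infer (P → R).
Chain the two implications through the shared middle term 's'.

r -> u


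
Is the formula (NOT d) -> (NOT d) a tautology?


Build the truth table over {d}:
d | φ
-----
F | T
T | T
Every row evaluates to true.

Yes, it is a tautology.


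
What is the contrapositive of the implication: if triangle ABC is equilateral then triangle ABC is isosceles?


The contrapositive of (P → Q) is (¬Q → ¬P); it is logically equivalent to the original.
Here P = 'triangle ABC is equilateral' and Q = 'triangle ABC is isosceles'.

If not (triangle ABC is isosceles), then not (triangle ABC is equilateral).


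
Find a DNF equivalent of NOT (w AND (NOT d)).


Step 1: Apply De Morgan: ¬(w ∧ (¬d)) = ¬w ∨ ¬(¬d).
Step 2: Eliminate any double negations (¬¬X = X).

(NOT w) OR d


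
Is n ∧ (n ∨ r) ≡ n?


Compare truth tables:
n | r | φ | ψ
-------------
F | F | F | F
T | F | T | T
F | T | F | F
T | T | T | T
The columns φ and ψ agree on every row.

Yes, they are logically equivalent.


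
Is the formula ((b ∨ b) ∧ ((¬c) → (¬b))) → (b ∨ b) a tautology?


Build the truth table over {b, c}:
b | c | φ
---------
F | F | T
T | F | T
F | T | T
T | T | T
Every row evaluates to true.

Yes, it is a tautology.


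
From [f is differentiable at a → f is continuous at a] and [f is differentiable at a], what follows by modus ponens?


Modus ponens: from (P → Q) and P, infer Q.
P = 'f is differentiable at a' is asserted, and P → Q holds, so Q follows.

f is continuous at a.


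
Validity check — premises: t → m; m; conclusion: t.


This is affirming the consequent (fallacy). There exist truth assignments where the premises are all true but the conclusion is false.

Invalid.


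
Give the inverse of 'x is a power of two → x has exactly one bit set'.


The inverse of (P → Q) is (¬P → ¬Q). It is equivalent to the converse, not to the original.
Here P = 'x is a power of two' and Q = 'x has exactly one bit set'.

If not (x is a power of two), then not (x has exactly one bit set).


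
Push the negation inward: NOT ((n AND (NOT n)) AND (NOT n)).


De Morgan: the negation of a conjunction is the disjunction of the negations.
Distribute NOT across AND, flipping it to OR, and negate each literal.

((NOT n) OR n) OR n


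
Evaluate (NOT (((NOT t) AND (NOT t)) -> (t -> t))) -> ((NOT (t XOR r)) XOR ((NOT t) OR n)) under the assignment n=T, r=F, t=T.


Substitute n=T, r=F, t=T:
… (earlier sub-steps elided)
(NOT t) AND (NOT t) = F AND F = F
t -> t = T -> T = T
((NOT t) AND (NOT t)) -> (t -> t) = F -> T = T
NOT (((NOT t) AND (NOT t)) -> (t -> t)) = F
t XOR r = T XOR F = T
NOT (t XOR r) = F
NOT t = F
(NOT t) OR n = F OR T = T
(NOT (t XOR r)) XOR ((NOT t) OR n) = F XOR T = T
(NOT (((NOT t) AND (NOT t)) -> (t -> t))) -> ((NOT (t XOR r)) XOR ((NOT t) OR n)) = F -> T = T

T


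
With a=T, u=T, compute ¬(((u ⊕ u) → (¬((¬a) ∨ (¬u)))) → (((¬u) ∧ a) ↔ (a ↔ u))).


Substitute a=T, u=T:
… (earlier sub-steps elided)
¬u = F
(¬a) ∨ (¬u) = F ∨ F = F
¬((¬a) ∨ (¬u)) = T
(u ⊕ u) → (¬((¬a) ∨ (¬u))) = F → T = T
¬u = F
(¬u) ∧ a = F ∧ T = F
a ↔ u = T ↔ T = T
((¬u) ∧ a) ↔ (a ↔ u) = F ↔ T = F
((u ⊕ u) → (¬((¬a) ∨ (¬u)))) → (((¬u) ∧ a) ↔ (a ↔ u)) = T → F = F
¬(((u ⊕ u) → (¬((¬a) ∨ (¬u)))) → (((¬u) ∧ a) ↔ (a ↔ u))) = T

T


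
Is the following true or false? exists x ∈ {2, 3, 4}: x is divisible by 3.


Evaluate the predicate on each element: 2:False, 3:True, 4:False.
Witness x = 3 satisfies the predicate.

True


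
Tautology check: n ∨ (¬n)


Build the truth table over {n}:
n | φ
-----
F | T
T | T
Every row evaluates to true.

Yes, it is a tautology.


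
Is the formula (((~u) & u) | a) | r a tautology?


Build the truth table over {a, r, u}:
a | r | u | φ
-------------
False | False | False | False
True | False | False | True
False | True | False | True
True | True | False | True
False | False | True | False
True | False | True | True
False | True | True | True
True | True | True | True
Counterexample at row 1: with a=False, r=False, u=False, the formula is False.

No, it is not a tautology.


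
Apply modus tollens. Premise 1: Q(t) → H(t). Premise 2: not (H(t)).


Modus tollens: from (P → Q) and ¬Q, infer ¬P.
Q = 'H(t)' is denied; since P → Q, P must also fail.

Not (Q(t)).


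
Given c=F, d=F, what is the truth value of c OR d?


Disjunction is false only when both operands are false.
Substitute: c=F, d=F.
F OR F evaluates to F.

F


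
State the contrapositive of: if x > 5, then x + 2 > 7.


The contrapositive of (P → Q) is (¬Q → ¬P); it is logically equivalent to the original.
Here P = 'x > 5' and Q = 'x + 2 > 7'.

If not (x + 2 > 7), then not (x > 5).


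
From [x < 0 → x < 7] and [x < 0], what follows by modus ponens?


Modus ponens: from (P → Q) and P, infer Q.
P = 'x < 0' is asserted, and P → Q holds, so Q follows.

x < 7.


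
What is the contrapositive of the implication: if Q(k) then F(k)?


The contrapositive of (P → Q) is (¬Q → ¬P); it is logically equivalent to the original.
Here P = 'Q(k)' and Q = 'F(k)'.

If not (F(k)), then not (Q(k)).


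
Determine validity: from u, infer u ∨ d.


This matches the form of disjunction introduction: the conclusion follows in every model of the premises.

Valid.


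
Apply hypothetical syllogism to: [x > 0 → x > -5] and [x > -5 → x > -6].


Hypothetical syllogism: from (P → Q) and (Q → R), infer (P → R).
Chain the two implications through the shared middle term 'x > -5'.

x > 0 → x > -6


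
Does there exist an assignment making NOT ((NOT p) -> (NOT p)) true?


Check all 2 assignments over {p}:
p | φ
-----
F | F
T | F
No assignment makes the formula true.

Unsatisfiable.


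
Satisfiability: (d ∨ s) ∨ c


Search for a satisfying assignment over {c, d, s}.
Try c=T, d=F, s=F: the formula evaluates to T.
A satisfying assignment exists.

Satisfiable.


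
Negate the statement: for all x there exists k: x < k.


Negation flips each quantifier (∀↔∃) and negates the inner predicate.
¬(for all x there exists k: φ) = there exists x for all k: ¬φ.

there exists x for all k: NOT(x < k)


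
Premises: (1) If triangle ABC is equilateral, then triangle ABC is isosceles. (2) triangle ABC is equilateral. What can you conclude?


Modus ponens: from (P → Q) and P, infer Q.
P = 'triangle ABC is equilateral' is asserted, and P → Q holds, so Q follows.

triangle ABC is isosceles.


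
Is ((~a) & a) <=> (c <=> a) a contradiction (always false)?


Truth table over {a, c}:
a | c | φ
---------
False | False | False
True | False | True
False | True | True
True | True | False
Satisfying assignment at row 2: a=True, c=False gives True.

No, it is not a contradiction.


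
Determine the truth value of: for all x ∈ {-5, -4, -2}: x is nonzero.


Evaluate the predicate on each element: -5:T, -4:T, -2:T.
Every element satisfies the predicate.

T


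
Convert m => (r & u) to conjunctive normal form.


Step 1: Rewrite m → (r ∧ u) as ¬m ∨ (r ∧ u).
Step 2: Distribute ∨ over ∧.

((~m) | r) & ((~m) | u)


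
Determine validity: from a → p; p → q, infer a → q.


This matches the form of hypothetical syllogism: the conclusion follows in every model of the premises.

Valid.


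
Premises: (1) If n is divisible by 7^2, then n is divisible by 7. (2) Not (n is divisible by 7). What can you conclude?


Modus tollens: from (P → Q) and ¬Q, infer ¬P.
Q = 'n is divisible by 7' is denied; since P → Q, P must also fail.

Not (n is divisible by 7^2).


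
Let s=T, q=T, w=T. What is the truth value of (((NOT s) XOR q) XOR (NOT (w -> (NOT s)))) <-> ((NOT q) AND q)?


Substitute s=T, q=T, w=T:
NOT s = F
(NOT s) XOR q = F XOR T = T
NOT s = F
w -> (NOT s) = T -> F = F
NOT (w -> (NOT s)) = T
((NOT s) XOR q) XOR (NOT (w -> (NOT s))) = T XOR T = F
NOT q = F
(NOT q) AND q = F AND T = F
(((NOT s) XOR q) XOR (NOT (w -> (NOT s)))) <-> ((NOT q) AND q) = F <-> F = T

T


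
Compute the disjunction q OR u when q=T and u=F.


Disjunction is false only when both operands are false.
Substitute: q=T, u=F.
T OR F evaluates to T.

T


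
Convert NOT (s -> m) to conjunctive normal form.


Step 1: Rewrite s → m as ¬s ∨ m.
Step 2: Negate: ¬(¬s ∨ m) = s ∧ ¬m (De Morgan + double negation).

s AND (NOT m)


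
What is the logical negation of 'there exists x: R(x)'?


¬(for all x: φ) = there exists x: ¬φ, and ¬(there exists x: φ) = for all x: ¬φ.
Apply to the existential statement.

for all x: NOT(R(x))


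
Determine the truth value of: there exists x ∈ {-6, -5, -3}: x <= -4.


Evaluate the predicate on each element: -6:T, -5:T, -3:F.
Witness x = -6 satisfies the predicate.

T


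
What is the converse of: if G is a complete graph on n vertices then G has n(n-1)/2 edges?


The converse of (P → Q) is (Q → P). It is not in general equivalent to the original.
Here P = 'G is a complete graph on n vertices' and Q = 'G has n(n-1)/2 edges'.

If G has n(n-1)/2 edges, then G is a complete graph on n vertices.


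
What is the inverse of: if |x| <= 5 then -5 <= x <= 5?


The inverse of (P → Q) is (¬P → ¬Q). It is equivalent to the converse, not to the original.
Here P = '|x| <= 5' and Q = '-5 <= x <= 5'.

If not (|x| <= 5), then not (-5 <= x <= 5).


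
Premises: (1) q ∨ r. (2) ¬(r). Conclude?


Disjunctive syllogism: from (P ∨ Q) and ¬P, infer Q.
One disjunct, 'r', is ruled out; the other must hold.

q


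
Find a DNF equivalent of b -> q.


Step 1: Rewrite b → q as ¬b ∨ q.

(NOT b) OR q


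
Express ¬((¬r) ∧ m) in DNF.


Step 1: Apply De Morgan: ¬((¬r) ∧ m) = ¬(¬r) ∨ ¬m.
Step 2: Eliminate any double negations (¬¬X = X).

r ∨ (¬m)


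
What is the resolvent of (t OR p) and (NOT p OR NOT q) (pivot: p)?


The clauses contain complementary literals p and NOTp.
Resolution eliminates this pair and disjoins the remaining literals (merging duplicates).

(t OR NOT q)


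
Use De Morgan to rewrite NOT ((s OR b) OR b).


De Morgan: the negation of a disjunction is the conjunction of the negations.
Distribute NOT across OR, flipping it to AND, and negate each literal.

((NOT s) AND (NOT b)) AND (NOT b)


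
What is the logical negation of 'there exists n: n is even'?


¬(for all x: φ) = there exists x: ¬φ, and ¬(there exists x: φ) = for all x: ¬φ.
Apply to the existential statement.

for all n: NOT(n is even)


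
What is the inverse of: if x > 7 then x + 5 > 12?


The inverse of (P → Q) is (¬P → ¬Q). It is equivalent to the converse, not to the original.
Here P = 'x > 7' and Q = 'x + 5 > 12'.

If not (x > 7), then not (x + 5 > 12).


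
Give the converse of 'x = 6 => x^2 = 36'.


The converse of (P → Q) is (Q → P). It is not in general equivalent to the original.
Here P = 'x = 6' and Q = 'x^2 = 36'.

If x^2 = 36, then x = 6.


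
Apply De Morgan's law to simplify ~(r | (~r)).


De Morgan: the negation of a disjunction is the conjunction of the negations.
Distribute ~ across |, flipping it to &, and negate each literal.

(~r) & r


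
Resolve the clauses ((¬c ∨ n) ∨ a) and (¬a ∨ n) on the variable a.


The clauses contain complementary literals a and ¬a.
Resolution eliminates this pair and disjoins the remaining literals (merging duplicates).

(n ∨ ¬c)


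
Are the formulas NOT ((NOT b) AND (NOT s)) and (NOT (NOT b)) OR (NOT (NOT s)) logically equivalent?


Compare truth tables:
b | s | φ | ψ
-------------
F | F | F | F
T | F | T | T
F | T | T | T
T | T | T | T
The columns φ and ψ agree on every row.

Yes, they are logically equivalent.


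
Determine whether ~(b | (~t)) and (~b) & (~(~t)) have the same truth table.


Compare truth tables:
b | t | φ | ψ
-------------
False | False | False | False
True | False | False | False
False | True | True | True
True | True | False | False
The columns φ and ψ agree on every row.

Yes, they are logically equivalent.


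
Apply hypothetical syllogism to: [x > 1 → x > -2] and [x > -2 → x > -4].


Hypothetical syllogism: from (P → Q) and (Q → R), infer (P → R).
Chain the two implications through the shared middle term 'x > -2'.

x > 1 → x > -4


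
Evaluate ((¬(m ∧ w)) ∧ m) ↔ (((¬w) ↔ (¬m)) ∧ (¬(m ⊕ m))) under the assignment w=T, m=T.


Substitute w=T, m=T:
m ∧ w = T ∧ T = T
¬(m ∧ w) = F
(¬(m ∧ w)) ∧ m = F ∧ T = F
¬w = F
¬m = F
(¬w) ↔ (¬m) = F ↔ F = T
m ⊕ m = T ⊕ T = F
¬(m ⊕ m) = T
((¬w) ↔ (¬m)) ∧ (¬(m ⊕ m)) = T ∧ T = T
((¬(m ∧ w)) ∧ m) ↔ (((¬w) ↔ (¬m)) ∧ (¬(m ⊕ m))) = F ↔ T = F

F


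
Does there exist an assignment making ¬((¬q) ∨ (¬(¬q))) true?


Check all 2 assignments over {q}:
q | φ
-----
F | F
T | F
No assignment makes the formula true.

Unsatisfiable.


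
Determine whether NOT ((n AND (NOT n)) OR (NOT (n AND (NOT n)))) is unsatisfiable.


Truth table over {n}:
n | φ
-----
F | F
T | F
Every row is false.

Yes, it is a contradiction.


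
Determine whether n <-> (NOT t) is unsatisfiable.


Truth table over {n, t}:
n | t | φ
---------
F | F | F
T | F | T
F | T | T
T | T | F
Satisfying assignment at row 2: n=T, t=F gives T.

No, it is not a contradiction.


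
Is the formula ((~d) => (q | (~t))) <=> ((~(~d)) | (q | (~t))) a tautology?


Build the truth table over {d, q, t}:
d | q | t | φ
-------------
False | False | False | True
True | False | False | True
False | True | False | True
True | True | False | True
False | False | True | True
True | False | True | True
False | True | True | True
True | True | True | True
Every row evaluates to true.

Yes, it is a tautology.


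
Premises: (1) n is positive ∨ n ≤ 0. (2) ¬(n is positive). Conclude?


Disjunctive syllogism: from (P ∨ Q) and ¬P, infer Q.
One disjunct, 'n is positive', is ruled out; the other must hold.

n ≤ 0


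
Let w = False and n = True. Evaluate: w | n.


Disjunction is false only when both operands are false.
Substitute: w=False, n=True.
False | True evaluates to True.

True


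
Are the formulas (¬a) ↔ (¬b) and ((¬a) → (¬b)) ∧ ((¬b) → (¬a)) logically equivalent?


Compare truth tables:
a | b | φ | ψ
-------------
F | F | T | T
T | F | F | F
F | T | F | F
T | T | T | T
The columns φ and ψ agree on every row.

Yes, they are logically equivalent.


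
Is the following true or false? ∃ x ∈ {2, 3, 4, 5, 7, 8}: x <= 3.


Evaluate the predicate on each element: 2:T, 3:T, 4:F, 5:F, 7:F, 8:F.
Witness x = 2 satisfies the predicate.

T


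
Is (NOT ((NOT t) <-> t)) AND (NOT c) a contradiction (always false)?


Truth table over {c, t}:
c | t | φ
---------
F | F | T
T | F | F
F | T | T
T | T | F
Satisfying assignment at row 1: c=F, t=F gives T.

No, it is not a contradiction.


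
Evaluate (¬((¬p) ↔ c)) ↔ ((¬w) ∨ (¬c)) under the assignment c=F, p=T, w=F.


Substitute c=F, p=T, w=F:
¬p = F
(¬p) ↔ c = F ↔ F = T
¬((¬p) ↔ c) = F
¬w = T
¬c = T
(¬w) ∨ (¬c) = T ∨ T = T
(¬((¬p) ↔ c)) ↔ ((¬w) ∨ (¬c)) = F ↔ T = F

F


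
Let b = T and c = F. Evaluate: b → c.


Implication is false only when antecedent is true and consequent is false.
Substitute: b=T, c=F.
T → F evaluates to F.

F


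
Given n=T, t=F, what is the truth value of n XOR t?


Exclusive or is true when exactly one operand is true.
Substitute: n=T, t=F.
T XOR F evaluates to T.

T


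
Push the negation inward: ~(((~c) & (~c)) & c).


De Morgan: the negation of a conjunction is the disjunction of the negations.
Distribute ~ across &, flipping it to |, and negate each literal.

(c | c) | (~c)


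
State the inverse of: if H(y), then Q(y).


The inverse of (P → Q) is (¬P → ¬Q). It is equivalent to the converse, not to the original.
Here P = 'H(y)' and Q = 'Q(y)'.

If not (H(y)), then not (Q(y)).


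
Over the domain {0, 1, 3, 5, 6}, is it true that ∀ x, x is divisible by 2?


Evaluate the predicate on each element: 0:T, 1:F, 3:F, 5:F, 6:T.
Counterexample x = 1 fails the predicate.

F


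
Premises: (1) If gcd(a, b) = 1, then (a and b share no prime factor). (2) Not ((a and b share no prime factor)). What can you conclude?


Modus tollens: from (P → Q) and ¬Q, infer ¬P.
Q = '(a and b share no prime factor)' is denied; since P → Q, P must also fail.

Not (gcd(a, b) = 1).


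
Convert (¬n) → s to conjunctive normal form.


Step 1: Rewrite (¬n) → s as ¬(¬n) ∨ s.
Step 2: Eliminate any double negations (¬¬X = X).

n ∨ s


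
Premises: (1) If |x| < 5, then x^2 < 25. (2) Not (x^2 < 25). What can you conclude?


Modus tollens: from (P → Q) and ¬Q, infer ¬P.
Q = 'x^2 < 25' is denied; since P → Q, P must also fail.

Not (|x| < 5).


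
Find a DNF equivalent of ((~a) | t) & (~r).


Step 1: Distribute ∧ over ∨: ((¬a) ∨ t) ∧ (¬r) = ((¬a) ∧ (¬r)) ∨ (t ∧ (¬r)).

((~a) & (~r)) | (t & (~r))


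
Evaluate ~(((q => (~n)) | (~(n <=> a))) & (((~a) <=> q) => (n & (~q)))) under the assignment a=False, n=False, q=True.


Substitute a=False, n=False, q=True:
… (earlier sub-steps elided)
n <=> a = False <=> False = True
~(n <=> a) = False
(q => (~n)) | (~(n <=> a)) = True | False = True
~a = True
(~a) <=> q = True <=> True = True
~q = False
n & (~q) = False & False = False
((~a) <=> q) => (n & (~q)) = True => False = False
((q => (~n)) | (~(n <=> a))) & (((~a) <=> q) => (n & (~q))) = True & False = False
~(((q => (~n)) | (~(n <=> a))) & (((~a) <=> q) => (n & (~q)))) = True

True


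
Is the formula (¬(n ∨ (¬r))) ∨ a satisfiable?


Search for a satisfying assignment over {a, n, r}.
Try a=T, n=F, r=F: the formula evaluates to T.
A satisfying assignment exists.

Satisfiable.


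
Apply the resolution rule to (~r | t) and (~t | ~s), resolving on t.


The clauses contain complementary literals t and ~t.
Resolution eliminates this pair and disjoins the remaining literals (merging duplicates).

(~r | ~s)


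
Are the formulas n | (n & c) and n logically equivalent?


Compare truth tables:
c | n | φ | ψ
-------------
False | False | False | False
True | False | False | False
False | True | True | True
True | True | True | True
The columns φ and ψ agree on every row.

Yes, they are logically equivalent.


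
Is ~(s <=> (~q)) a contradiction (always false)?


Truth table over {q, s}:
q | s | φ
---------
False | False | True
True | False | False
False | True | False
True | True | True
Satisfying assignment at row 1: q=False, s=False gives True.

No, it is not a contradiction.


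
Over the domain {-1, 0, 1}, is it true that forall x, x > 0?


Evaluate the predicate on each element: -1:False, 0:False, 1:True.
Counterexample x = -1 fails the predicate.

False


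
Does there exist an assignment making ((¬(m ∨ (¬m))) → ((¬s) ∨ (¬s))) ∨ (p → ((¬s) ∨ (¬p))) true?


Search for a satisfying assignment over {m, p, s}.
Try m=F, p=F, s=F: the formula evaluates to T.
A satisfying assignment exists.

Satisfiable.


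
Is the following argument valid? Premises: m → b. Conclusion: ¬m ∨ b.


This matches the form of material implication: the conclusion follows in every model of the premises.

Valid.


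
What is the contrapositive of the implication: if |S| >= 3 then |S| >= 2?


The contrapositive of (P → Q) is (¬Q → ¬P); it is logically equivalent to the original.
Here P = '|S| >= 3' and Q = '|S| >= 2'.

If not (|S| >= 2), then not (|S| >= 3).


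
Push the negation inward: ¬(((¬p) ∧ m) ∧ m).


De Morgan: the negation of a conjunction is the disjunction of the negations.
Distribute ¬ across ∧, flipping it to ∨, and negate each literal.

(p ∨ (¬m)) ∨ (¬m)


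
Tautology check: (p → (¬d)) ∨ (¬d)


Build the truth table over {d, p}:
d | p | φ
---------
F | F | T
T | F | T
F | T | T
T | T | F
Counterexample at row 4: with d=T, p=T, the formula is F.

No, it is not a tautology.


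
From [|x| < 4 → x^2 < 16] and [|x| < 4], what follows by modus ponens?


Modus ponens: from (P → Q) and P, infer Q.
P = '|x| < 4' is asserted, and P → Q holds, so Q follows.

x^2 < 16.


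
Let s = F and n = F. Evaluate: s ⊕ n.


Exclusive or is true when exactly one operand is true.
Substitute: s=F, n=F.
F ⊕ F evaluates to F.

F


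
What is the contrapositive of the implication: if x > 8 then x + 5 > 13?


The contrapositive of (P → Q) is (¬Q → ¬P); it is logically equivalent to the original.
Here P = 'x > 8' and Q = 'x + 5 > 13'.

If not (x + 5 > 13), then not (x > 8).


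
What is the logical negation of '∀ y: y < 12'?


¬(∀ x: φ) = ∃ x: ¬φ, and ¬(∃ x: φ) = ∀ x: ¬φ.
Apply to the universal statement.

∃ y: ¬(y < 12)


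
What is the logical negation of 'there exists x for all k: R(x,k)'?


Negation flips each quantifier (∀↔∃) and negates the inner predicate.
¬(there exists x for all k: φ) = for all x there exists k: ¬φ.

for all x there exists k: NOT(R(x,k))


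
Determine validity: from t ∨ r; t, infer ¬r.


This is affirming a disjunct (fallacy). There exist truth assignments where the premises are all true but the conclusion is false.

Invalid.


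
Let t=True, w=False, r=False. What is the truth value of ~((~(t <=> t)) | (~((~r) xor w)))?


Substitute t=True, w=False, r=False:
t <=> t = True <=> True = True
~(t <=> t) = False
~r = True
(~r) xor w = True xor False = True
~((~r) xor w) = False
(~(t <=> t)) | (~((~r) xor w)) = False | False = False
~((~(t <=> t)) | (~((~r) xor w))) = True

True


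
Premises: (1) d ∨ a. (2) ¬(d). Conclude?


Disjunctive syllogism: from (P ∨ Q) and ¬P, infer Q.
One disjunct, 'd', is ruled out; the other must hold.

a


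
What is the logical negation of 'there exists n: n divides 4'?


¬(for all x: φ) = there exists x: ¬φ, and ¬(there exists x: φ) = for all x: ¬φ.
Apply to the existential statement.

for all n: NOT(n divides 4)


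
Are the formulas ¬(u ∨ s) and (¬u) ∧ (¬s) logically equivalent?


Compare truth tables:
s | u | φ | ψ
-------------
F | F | T | T
T | F | F | F
F | T | F | F
T | T | F | F
The columns φ and ψ agree on every row.

Yes, they are logically equivalent.


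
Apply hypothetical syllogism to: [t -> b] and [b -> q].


Hypothetical syllogism: from (P → Q) and (Q → R), infer (P → R).
Chain the two implications through the shared middle term 'b'.

t -> q


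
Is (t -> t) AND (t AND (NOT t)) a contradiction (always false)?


Truth table over {t}:
t | φ
-----
F | F
T | F
Every row is false.

Yes, it is a contradiction.


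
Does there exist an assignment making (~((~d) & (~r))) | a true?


Search for a satisfying assignment over {a, d, r}.
Try a=True, d=False, r=False: the formula evaluates to True.
A satisfying assignment exists.

Satisfiable.


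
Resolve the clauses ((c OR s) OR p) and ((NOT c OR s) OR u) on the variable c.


The clauses contain complementary literals c and NOTc.
Resolution eliminates this pair and disjoins the remaining literals (merging duplicates).

((p OR s) OR u)


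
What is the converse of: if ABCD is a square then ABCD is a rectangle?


The converse of (P → Q) is (Q → P). It is not in general equivalent to the original.
Here P = 'ABCD is a square' and Q = 'ABCD is a rectangle'.

If ABCD is a rectangle, then ABCD is a square.


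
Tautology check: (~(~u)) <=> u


Build the truth table over {u}:
u | φ
-----
False | True
True | True
Every row evaluates to true.

Yes, it is a tautology.


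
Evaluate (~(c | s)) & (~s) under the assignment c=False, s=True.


Substitute c=False, s=True:
c | s = False | True = True
~(c | s) = False
~s = False
(~(c | s)) & (~s) = False & False = False

False


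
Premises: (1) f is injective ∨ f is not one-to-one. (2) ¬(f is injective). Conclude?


Disjunctive syllogism: from (P ∨ Q) and ¬P, infer Q.
One disjunct, 'f is injective', is ruled out; the other must hold.

f is not one-to-one


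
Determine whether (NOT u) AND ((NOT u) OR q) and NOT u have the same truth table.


Compare truth tables:
q | u | φ | ψ
-------------
F | F | T | T
T | F | T | T
F | T | F | F
T | T | F | F
The columns φ and ψ agree on every row.

Yes, they are logically equivalent.
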